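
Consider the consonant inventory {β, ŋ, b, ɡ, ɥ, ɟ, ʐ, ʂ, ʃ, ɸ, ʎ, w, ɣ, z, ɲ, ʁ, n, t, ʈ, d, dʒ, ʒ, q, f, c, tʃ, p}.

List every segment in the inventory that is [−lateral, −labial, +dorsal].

Checking each segment against [−lateral], [−labial], [+dorsal]: /ŋ/ (velar nasal), /ɡ/ (voiced velar stop), /ɟ/ (voiced palatal stop), /ɣ/ (voiced velar fricative), /ɲ/ (palatal nasal), /ʁ/ (voiced uvular fricative), among others, satisfy every feature; every other segment in the inventory fails at least one.

ŋ, ɡ, ɟ, ɣ, ɲ, ʁ, q, c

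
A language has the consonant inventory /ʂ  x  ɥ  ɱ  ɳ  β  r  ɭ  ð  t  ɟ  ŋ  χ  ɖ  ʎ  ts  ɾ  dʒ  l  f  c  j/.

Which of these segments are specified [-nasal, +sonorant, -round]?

r, ɭ, ʎ, ɾ, l, j

First, the [-nasal] segments are /ʂ, x, ɥ, β, r, ɭ, ð, t, ɟ, χ, ɖ, ʎ, ts, ɾ, dʒ, l, f, c, j/.
Within that set, [+sonorant] gives /ɥ, r, ɭ, ʎ, ɾ, l, j/.
Among these, [-round] leaves /r, ɭ, ʎ, ɾ, l, j/.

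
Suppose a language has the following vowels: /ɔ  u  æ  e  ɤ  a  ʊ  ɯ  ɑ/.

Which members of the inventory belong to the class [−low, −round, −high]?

Checking each segment against [−low], [−round], [−high]: /e/ (mid front unrounded tense vowel), /ɤ/ (mid back unrounded tense vowel) satisfy every feature; every other segment in the inventory fails at least one.

e, ɤ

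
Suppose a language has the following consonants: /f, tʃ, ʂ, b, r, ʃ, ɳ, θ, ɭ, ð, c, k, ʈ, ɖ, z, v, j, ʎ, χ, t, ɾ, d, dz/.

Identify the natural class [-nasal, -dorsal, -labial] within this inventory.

tʃ, ʂ, r, ʃ, θ, ɭ, ð, ʈ, ɖ, z, t, ɾ, d, dz

Checking each segment against [-nasal], [-dorsal], [-labial]: /tʃ/ (voiceless postalveolar affricate), /ʂ/ (voiceless retroflex fricative), /r/ (alveolar trill), /ʃ/ (voiceless postalveolar fricative), /θ/ (voiceless dental fricative), /ɭ/ (retroflex lateral approximant), among others, satisfy every feature; every other segment in the inventory fails at least one.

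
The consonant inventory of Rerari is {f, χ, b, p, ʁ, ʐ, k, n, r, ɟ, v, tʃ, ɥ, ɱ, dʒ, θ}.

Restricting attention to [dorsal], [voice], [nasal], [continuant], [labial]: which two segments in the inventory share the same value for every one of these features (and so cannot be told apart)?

On the given features, /ʐ/ and /r/ have an identical profile: [−dorsal], [+voice], [−nasal], [+continuant], [−labial]. No other two segments in the inventory coincide on all 5 features. (They do differ in [sonorant], [strident] and [anterior], which are not among the given features.)

ʐ, r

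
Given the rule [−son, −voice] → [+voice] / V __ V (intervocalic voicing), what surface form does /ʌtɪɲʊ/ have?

[ʌdɪɲʊ]

The only segment in the rule's environment that also matches [−son, −voice] is /t/. Applying [+voice] turns the voiceless alveolar stop into /d/ (voiced alveolar stop), giving [ʌdɪɲʊ].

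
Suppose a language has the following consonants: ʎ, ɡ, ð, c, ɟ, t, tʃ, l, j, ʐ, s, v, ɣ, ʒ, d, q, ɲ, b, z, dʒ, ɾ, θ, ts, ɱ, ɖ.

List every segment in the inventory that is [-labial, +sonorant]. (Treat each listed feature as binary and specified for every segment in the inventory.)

First, the [-labial] segments are /ʎ, ɡ, ð, c, ɟ, t, tʃ, l, j, ʐ, s, ɣ, ʒ, d, q, ɲ, z, dʒ, ɾ, θ, ts, ɖ/.
Then [+sonorant] leaves /ʎ, l, j, ɲ, ɾ/.

ʎ, l, j, ɲ, ɾ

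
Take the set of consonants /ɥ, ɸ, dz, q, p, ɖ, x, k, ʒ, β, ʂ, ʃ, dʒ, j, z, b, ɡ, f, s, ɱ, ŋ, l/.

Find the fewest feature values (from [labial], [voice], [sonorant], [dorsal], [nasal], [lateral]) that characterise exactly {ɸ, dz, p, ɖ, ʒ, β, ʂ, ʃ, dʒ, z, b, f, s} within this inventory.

[−sonorant, −dorsal]

/ɸ, dz, p, ɖ, ʒ, β, ʂ, ʃ, dʒ, z, b, f, s/ are all [−sonorant], [−dorsal], and no other segment in the inventory matches both values. Dropping any one of them over-generates: [−dorsal] alone would also admit /ɱ, l/; [−sonorant] alone would also admit /q, x, k, ɡ/. No other single listed feature picks out exactly this set either, so fewer than two features will not do.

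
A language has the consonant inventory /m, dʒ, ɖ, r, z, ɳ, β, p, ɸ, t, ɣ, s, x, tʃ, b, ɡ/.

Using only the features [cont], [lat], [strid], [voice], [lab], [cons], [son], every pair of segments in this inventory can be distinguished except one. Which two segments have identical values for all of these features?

/ɖ/ (voiced retroflex stop) and /ɡ/ (voiced velar stop) are both [−continuant], [−lateral], [−strident], [+voice], [−labial], [+consonantal], [−sonorant], so none of the listed features separates them. (They do differ in [coronal] and [dorsal], which are not among the given features.) Every other pair in the inventory differs on at least one listed feature.

ɖ, ɡ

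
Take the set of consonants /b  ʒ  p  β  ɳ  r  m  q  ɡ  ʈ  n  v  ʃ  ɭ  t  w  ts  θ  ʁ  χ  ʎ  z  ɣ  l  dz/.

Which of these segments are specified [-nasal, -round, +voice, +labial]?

b, β, v

The [-nasal] segments are /b, ʒ, p, β, r, q, ɡ, ʈ, v, ʃ, ɭ, t, w, ts, θ, ʁ, χ, ʎ, z, ɣ, l, dz/.
Then [-round] gives /b, ʒ, p, β, r, q, ɡ, ʈ, v, ʃ, ɭ, t, ts, θ, ʁ, χ, ʎ, z, ɣ, l, dz/.
Of those, [+voice] gives /b, ʒ, β, r, ɡ, v, ɭ, ʁ, ʎ, z, ɣ, l, dz/.
Within that set, [+labial] leaves /b, β, v/.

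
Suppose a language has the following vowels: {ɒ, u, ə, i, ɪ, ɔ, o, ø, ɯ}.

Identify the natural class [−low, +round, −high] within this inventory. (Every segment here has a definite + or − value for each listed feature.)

ɔ, o, ø

Among the inventory, the [−low] segments are /u, ə, i, ɪ, ɔ, o, ø, ɯ/.
Of those, [+round] gives /u, ɔ, o, ø/.
Within that set, [−high] leaves /ɔ, o, ø/.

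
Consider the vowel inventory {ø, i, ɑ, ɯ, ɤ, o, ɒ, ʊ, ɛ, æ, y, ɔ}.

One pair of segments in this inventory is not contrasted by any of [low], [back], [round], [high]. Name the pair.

On the given features, /o/ and /ɔ/ have an identical profile: [-low], [+back], [+round], [-high]. No other two segments in the inventory coincide on all 4 features. (They do differ in [tense], which is not among the given features.)

o, ɔ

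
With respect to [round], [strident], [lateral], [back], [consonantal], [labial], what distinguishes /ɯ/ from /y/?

The two segments share [−strident], [−lateral], [−consonantal]. The only features from the list on which they differ: /ɯ/ is [−labial] while /y/ is [+labial]; /ɯ/ is [−round] while /y/ is [+round]; /ɯ/ is [+back] while /y/ is [−back].

[labial], [round], [back]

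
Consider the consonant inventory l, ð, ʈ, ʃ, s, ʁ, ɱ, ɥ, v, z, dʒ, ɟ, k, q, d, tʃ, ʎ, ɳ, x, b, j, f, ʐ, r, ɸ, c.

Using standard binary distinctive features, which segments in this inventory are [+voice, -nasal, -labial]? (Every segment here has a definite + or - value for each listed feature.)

Eliminate segments failing any feature: /ʈ, ʃ, s, k, q, tʃ, x, f, ɸ, c/ are [-voice]; /ɱ, ɳ/ are [+nasal]; /ɥ, v, b/ are [+labial]. The remaining /l, ð, ʁ, z, dʒ, ɟ, d, ʎ, j, ʐ, r/ satisfy [+voice], [-nasal], [-labial].

l, ð, ʁ, z, dʒ, ɟ, d, ʎ, j, ʐ, r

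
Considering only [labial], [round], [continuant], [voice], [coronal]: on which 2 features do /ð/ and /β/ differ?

[labial], [coronal]

The two segments share [-round], [+continuant], [+voice]. The only features from the list on which they differ: /ð/ is [-labial] while /β/ is [+labial]; /ð/ is [+coronal] while /β/ is [-coronal].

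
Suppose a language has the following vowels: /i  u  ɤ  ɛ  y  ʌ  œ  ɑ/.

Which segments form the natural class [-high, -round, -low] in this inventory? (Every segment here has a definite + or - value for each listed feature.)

The [-high] segments are /ɤ, ɛ, ʌ, œ, ɑ/.
Among these, [-round] gives /ɤ, ɛ, ʌ, ɑ/.
Intersecting with [-low] leaves /ɤ, ɛ, ʌ/.

ɤ, ɛ, ʌ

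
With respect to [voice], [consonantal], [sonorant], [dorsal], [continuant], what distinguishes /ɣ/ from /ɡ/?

The two segments share [+voice], [+consonantal], [-sonorant], [+dorsal]. The only feature from the list on which they differ: /ɣ/ is [+continuant] while /ɡ/ is [-continuant].

[continuant]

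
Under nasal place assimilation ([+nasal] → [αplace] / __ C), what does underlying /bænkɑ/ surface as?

[bæŋkɑ]

In /bænkɑ/, the nasal /n/ precedes /k/, which is [+dorsal]. The nasal assimilates in place, becoming the [+dorsal] nasal /ŋ/. The surface form is [bæŋkɑ].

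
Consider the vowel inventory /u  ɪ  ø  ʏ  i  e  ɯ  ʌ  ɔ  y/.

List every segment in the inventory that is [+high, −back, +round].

ʏ, y

Among the inventory, the [+high] segments are /u, ɪ, ʏ, i, ɯ, y/.
Intersecting with [−back] gives /ɪ, ʏ, i, y/.
Intersecting with [+round] leaves /ʏ, y/.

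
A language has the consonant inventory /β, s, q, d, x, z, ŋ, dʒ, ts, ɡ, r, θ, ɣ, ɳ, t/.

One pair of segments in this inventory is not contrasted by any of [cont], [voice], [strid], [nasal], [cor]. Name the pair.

/ɣ/ (voiced velar fricative) and /β/ (voiced bilabial fricative) are both [+continuant], [+voice], [−strident], [−nasal], [−coronal], so none of the listed features separates them. (They do differ in [labial] and [dorsal], which are not among the given features.) Every other pair in the inventory differs on at least one listed feature.

ɣ, β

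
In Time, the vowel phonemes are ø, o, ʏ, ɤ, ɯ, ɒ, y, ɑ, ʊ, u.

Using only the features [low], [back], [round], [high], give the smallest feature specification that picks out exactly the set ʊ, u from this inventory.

[+high, +back, +round]

/ʊ, u/ are all [+high], [+back], [+round], and no other segment in the inventory matches all three values. Dropping any one of them over-generates: [+back, +round] alone would also admit /o, ɒ/; [+high, +round] alone would also admit /ʏ, y/; [+high, +back] alone would also admit /ɯ/. No other combination of two listed features picks out exactly this set either, so fewer than three features will not do.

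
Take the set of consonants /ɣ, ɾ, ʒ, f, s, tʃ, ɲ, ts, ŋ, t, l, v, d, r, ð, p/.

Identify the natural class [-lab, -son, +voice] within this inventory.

Eliminate segments failing any feature: /ɾ, ɲ, ŋ, l, r/ are [+sonorant]; /f, v, p/ are [+labial]; /s, tʃ, ts, t/ are [-voice]. The remaining /ɣ, ʒ, d, ð/ satisfy [-labial], [-sonorant], [+voice].

ɣ, ʒ, d, ð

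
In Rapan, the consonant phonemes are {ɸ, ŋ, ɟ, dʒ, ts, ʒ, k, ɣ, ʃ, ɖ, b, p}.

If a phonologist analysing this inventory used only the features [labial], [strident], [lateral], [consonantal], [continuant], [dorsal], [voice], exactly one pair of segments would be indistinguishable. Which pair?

Both /ɟ/ and /ŋ/ are [-labial], [-strident], [-lateral], [+consonantal], [-continuant], [+dorsal], [+voice]. Since the list omits [sonorant], [nasal] and [back] — which do distinguish the voiced palatal stop from the velar nasal — this pair collapses; all other pairs remain distinct.

ɟ, ŋ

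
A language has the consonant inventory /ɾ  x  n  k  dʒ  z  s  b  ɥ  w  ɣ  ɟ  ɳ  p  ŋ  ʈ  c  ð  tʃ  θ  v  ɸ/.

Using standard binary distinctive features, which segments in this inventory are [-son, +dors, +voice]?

Among the inventory, the [-sonorant] segments are /x, k, dʒ, z, s, b, ɣ, ɟ, p, ʈ, c, ð, tʃ, θ, v, ɸ/.
Among these, [+dorsal] gives /x, k, ɣ, ɟ, c/.
Then [+voice] leaves /ɣ, ɟ/.

ɣ, ɟ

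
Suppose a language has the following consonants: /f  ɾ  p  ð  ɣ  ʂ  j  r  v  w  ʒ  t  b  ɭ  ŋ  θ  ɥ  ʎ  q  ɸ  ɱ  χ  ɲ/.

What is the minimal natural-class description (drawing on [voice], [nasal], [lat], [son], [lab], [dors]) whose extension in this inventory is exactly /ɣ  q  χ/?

[-son, +dors]

Every target segment is [-sonorant], [+dorsal]; each remaining inventory member fails at least one of these. Each conjunct is needed — [+dorsal] alone would also admit /j, w, ŋ, ɥ, …/; [-sonorant] alone would also admit /f, p, ð, ʂ, …/ — and no other single listed feature has exactly this extension, so two is the minimum.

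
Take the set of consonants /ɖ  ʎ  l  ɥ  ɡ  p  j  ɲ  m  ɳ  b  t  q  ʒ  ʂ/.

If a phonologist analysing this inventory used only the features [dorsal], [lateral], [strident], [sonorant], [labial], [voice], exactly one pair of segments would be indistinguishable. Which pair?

On the given features, /j/ and /ɲ/ have an identical profile: [+dorsal], [-lateral], [-strident], [+sonorant], [-labial], [+voice]. No other two segments in the inventory coincide on all 6 features. (They do differ in [nasal] and [continuant], which are not among the given features.)

j, ɲ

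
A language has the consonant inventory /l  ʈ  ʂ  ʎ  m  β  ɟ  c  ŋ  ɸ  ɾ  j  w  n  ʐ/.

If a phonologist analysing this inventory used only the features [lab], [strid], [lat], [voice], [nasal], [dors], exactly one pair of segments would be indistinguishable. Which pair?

j, ɟ

Both /j/ and /ɟ/ are [-labial], [-strident], [-lateral], [+voice], [-nasal], [+dorsal]. Since the list omits [sonorant] and [continuant] — which do distinguish the palatal glide from the voiced palatal stop — this pair collapses; all other pairs remain distinct.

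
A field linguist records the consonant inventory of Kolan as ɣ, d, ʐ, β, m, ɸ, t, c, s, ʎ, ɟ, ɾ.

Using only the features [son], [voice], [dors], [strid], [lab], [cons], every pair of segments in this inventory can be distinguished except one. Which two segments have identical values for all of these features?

ɣ, ɟ

On the given features, /ɣ/ and /ɟ/ have an identical profile: [-sonorant], [+voice], [+dorsal], [-strident], [-labial], [+consonantal]. No other two segments in the inventory coincide on all 6 features. (They do differ in [continuant] and [back], which are not among the given features.)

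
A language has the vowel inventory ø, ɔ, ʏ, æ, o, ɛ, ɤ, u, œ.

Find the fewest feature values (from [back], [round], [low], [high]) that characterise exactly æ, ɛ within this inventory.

[−back, −round]

Every target segment is [−back], [−round]; each remaining inventory member fails at least one of these. Each conjunct is needed — [−round] alone would also admit /ɤ/; [−back] alone would also admit /ø, ʏ, œ/ — and no other single listed feature has exactly this extension, so two is the minimum.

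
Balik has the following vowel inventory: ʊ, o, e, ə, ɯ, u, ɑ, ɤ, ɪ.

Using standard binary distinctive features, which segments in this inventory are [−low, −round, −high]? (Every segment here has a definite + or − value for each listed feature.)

The [−low] segments are /ʊ, o, e, ə, ɯ, u, ɤ, ɪ/.
Intersecting with [−round] gives /e, ə, ɯ, ɤ, ɪ/.
Within that set, [−high] leaves /e, ə, ɤ/.

e, ə, ɤ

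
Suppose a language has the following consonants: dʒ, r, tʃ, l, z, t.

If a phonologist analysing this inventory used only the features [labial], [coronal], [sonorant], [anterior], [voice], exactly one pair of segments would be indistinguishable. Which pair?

l, r

/l/ (alveolar lateral approximant) and /r/ (alveolar trill) are both [−labial], [+coronal], [+sonorant], [+anterior], [+voice], so none of the listed features separates them. (They do differ in [lateral], which is not among the given features.) Every other pair in the inventory differs on at least one listed feature.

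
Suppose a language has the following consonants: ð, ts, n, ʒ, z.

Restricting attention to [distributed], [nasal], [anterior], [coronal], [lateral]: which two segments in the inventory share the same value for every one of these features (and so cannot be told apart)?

z, ts

On the given features, /z/ and /ts/ have an identical profile: [−distributed], [−nasal], [+anterior], [+coronal], [−lateral]. No other two segments in the inventory coincide on all 5 features. (They do differ in [voice] and [continuant], which are not among the given features.)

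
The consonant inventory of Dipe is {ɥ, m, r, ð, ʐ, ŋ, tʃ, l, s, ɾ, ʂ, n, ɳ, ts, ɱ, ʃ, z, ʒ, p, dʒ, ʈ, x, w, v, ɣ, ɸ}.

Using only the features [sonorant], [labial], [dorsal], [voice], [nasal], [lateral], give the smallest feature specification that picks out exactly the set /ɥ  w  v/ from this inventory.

[+voice, −nasal, +labial]

Every target segment is [+voice], [−nasal], [+labial]; each remaining inventory member fails at least one of these. Each conjunct is needed — [−nasal, +labial] alone would also admit /p, ɸ/; [+voice, +labial] alone would also admit /m, ɱ/; [+voice, −nasal] alone would also admit /r, ð, ʐ, l, …/ — and no other combination of two listed features has exactly this extension, so three is the minimum.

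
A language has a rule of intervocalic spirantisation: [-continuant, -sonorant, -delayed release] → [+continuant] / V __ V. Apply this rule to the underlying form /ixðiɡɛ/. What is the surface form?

/ɡ/ satisfies [-continuant, -sonorant, -delayed release] and sits in V __ V. The [+continuant] counterpart of the voiced velar stop is /ɣ/. Other segments in /ixðiɡɛ/ either fail the structural description or are not in the environment, so the surface form is [ixðiɣɛ].

[ixðiɣɛ]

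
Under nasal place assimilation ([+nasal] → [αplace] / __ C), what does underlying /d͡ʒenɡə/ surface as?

[d͡ʒeŋɡə]

In /d͡ʒenɡə/, the nasal /n/ precedes /ɡ/, which is [+dorsal]. The nasal assimilates in place, becoming the [+dorsal] nasal /ŋ/. The surface form is [d͡ʒeŋɡə].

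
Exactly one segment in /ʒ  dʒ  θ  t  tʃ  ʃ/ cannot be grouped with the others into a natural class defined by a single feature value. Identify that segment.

The remaining segments after removing /t/ share [+distributed]; /t/ (voiceless alveolar stop) is [-distributed]. For every other candidate removal, the leftover set fails to share any single feature value that the removed segment lacks.

t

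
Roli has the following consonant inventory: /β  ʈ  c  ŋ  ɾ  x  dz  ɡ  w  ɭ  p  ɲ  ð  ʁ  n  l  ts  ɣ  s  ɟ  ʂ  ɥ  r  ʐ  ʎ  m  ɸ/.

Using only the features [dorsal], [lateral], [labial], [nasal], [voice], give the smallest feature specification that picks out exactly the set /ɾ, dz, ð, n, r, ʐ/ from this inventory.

[+voice, −lateral, −labial, −dorsal]

/ɾ, dz, ð, n, r, ʐ/ are all [+voice], [−lateral], [−labial], [−dorsal], and no other segment in the inventory matches all four values. Dropping any one of them over-generates: [−lateral, −labial, −dorsal] alone would also admit /ʈ, ts, s, ʂ/; [+voice, −labial, −dorsal] alone would also admit /ɭ, l/; [+voice, −lateral, −dorsal] alone would also admit /β, m/; [+voice, −lateral, −labial] alone would also admit /ŋ, ɡ, ɲ, ʁ, …/. No other combination of three listed features picks out exactly this set either, so fewer than four features will not do.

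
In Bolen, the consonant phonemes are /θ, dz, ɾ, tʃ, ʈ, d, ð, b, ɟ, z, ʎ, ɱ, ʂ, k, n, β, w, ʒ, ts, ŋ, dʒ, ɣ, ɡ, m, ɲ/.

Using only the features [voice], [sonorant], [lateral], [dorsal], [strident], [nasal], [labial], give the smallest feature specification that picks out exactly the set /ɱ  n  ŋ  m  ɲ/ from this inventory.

The target set is precisely the extension of [+nasal] in this inventory.

[+nasal]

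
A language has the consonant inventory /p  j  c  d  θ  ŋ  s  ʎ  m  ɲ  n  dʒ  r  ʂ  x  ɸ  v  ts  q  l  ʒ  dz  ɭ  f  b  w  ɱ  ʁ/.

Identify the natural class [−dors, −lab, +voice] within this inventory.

d, n, dʒ, r, l, ʒ, dz, ɭ

First, the [−dorsal] segments are /p, d, θ, s, m, n, dʒ, r, ʂ, ɸ, v, ts, l, ʒ, dz, ɭ, f, b, ɱ/.
Within that set, [−labial] gives /d, θ, s, n, dʒ, r, ʂ, ts, l, ʒ, dz, ɭ/.
Among these, [+voice] leaves /d, n, dʒ, r, l, ʒ, dz, ɭ/.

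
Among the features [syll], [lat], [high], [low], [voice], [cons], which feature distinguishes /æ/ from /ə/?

[low]

/æ/ is the low front unrounded vowel and /ə/ is the mid central vowel (schwa). Both are [+syllabic], [-lateral], [-high], [+voice], [-consonantal]. /æ/ is [+low] while /ə/ is [-low], so the distinguishing feature is [low].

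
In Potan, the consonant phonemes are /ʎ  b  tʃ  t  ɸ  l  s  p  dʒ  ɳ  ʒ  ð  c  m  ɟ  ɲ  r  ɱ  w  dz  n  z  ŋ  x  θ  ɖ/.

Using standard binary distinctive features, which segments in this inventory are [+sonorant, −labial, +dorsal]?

ʎ, ɲ, ŋ

Checking each segment against [+sonorant], [−labial], [+dorsal]: /ʎ/ (palatal lateral approximant), /ɲ/ (palatal nasal), /ŋ/ (velar nasal) satisfy every feature; every other segment in the inventory fails at least one.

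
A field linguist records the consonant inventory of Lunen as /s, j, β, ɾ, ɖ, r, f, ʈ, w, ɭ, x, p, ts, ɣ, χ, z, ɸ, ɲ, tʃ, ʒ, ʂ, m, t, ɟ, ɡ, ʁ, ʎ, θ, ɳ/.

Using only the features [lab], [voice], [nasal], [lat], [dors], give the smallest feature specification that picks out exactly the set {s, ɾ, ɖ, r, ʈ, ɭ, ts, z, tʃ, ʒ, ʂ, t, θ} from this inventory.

/s, ɾ, ɖ, r, ʈ, ɭ, ts, z, tʃ, ʒ, ʂ, t, θ/ are all [−nasal], [−labial], [−dorsal], and no other segment in the inventory matches all three values. Dropping any one of them over-generates: [−labial, −dorsal] alone would also admit /ɳ/; [−nasal, −dorsal] alone would also admit /β, f, p, ɸ/; [−nasal, −labial] alone would also admit /j, x, ɣ, χ, …/. No other combination of two listed features picks out exactly this set either, so fewer than three features will not do.

[−nasal, −lab, −dors]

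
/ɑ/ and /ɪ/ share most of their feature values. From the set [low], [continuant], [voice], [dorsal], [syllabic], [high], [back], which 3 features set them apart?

[high], [low], [back]

/ɑ/ is the low back unrounded vowel and /ɪ/ is the high front unrounded lax vowel. Both are [+continuant], [+voice], [+dorsal], [+syllabic]. /ɑ/ is [-high] while /ɪ/ is [+high]; /ɑ/ is [+low] while /ɪ/ is [-low]; /ɑ/ is [+back] while /ɪ/ is [-back], so the distinguishing features are [high], [low], [back].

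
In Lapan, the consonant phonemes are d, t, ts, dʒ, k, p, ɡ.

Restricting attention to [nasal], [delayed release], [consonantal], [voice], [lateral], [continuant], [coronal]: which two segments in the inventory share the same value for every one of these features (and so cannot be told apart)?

/k/ (voiceless velar stop) and /p/ (voiceless bilabial stop) are both [−nasal], [−delayed release], [+consonantal], [−voice], [−lateral], [−continuant], [−coronal], so none of the listed features separates them. (They do differ in [labial] and [dorsal], which are not among the given features.) Every other pair in the inventory differs on at least one listed feature.

k, p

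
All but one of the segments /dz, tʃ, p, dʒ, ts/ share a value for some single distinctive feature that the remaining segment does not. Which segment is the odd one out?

/dʒ, ts, tʃ, dz/ are all [+delayed release], but /p/ (voiceless bilabial stop) is [-delayed release]. No other single segment can be removed to leave a set sharing one feature value that the removed segment lacks, so /p/ is the odd one out.

p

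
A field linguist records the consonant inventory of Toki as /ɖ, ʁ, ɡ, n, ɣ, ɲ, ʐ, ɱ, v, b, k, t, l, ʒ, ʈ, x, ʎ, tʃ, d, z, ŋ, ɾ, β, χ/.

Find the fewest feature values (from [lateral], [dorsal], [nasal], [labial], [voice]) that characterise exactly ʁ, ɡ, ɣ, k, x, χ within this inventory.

/ʁ, ɡ, ɣ, k, x, χ/ are all [-nasal], [-lateral], [+dorsal], and no other segment in the inventory matches all three values. Dropping any one of them over-generates: [-lateral, +dorsal] alone would also admit /ɲ, ŋ/; [-nasal, +dorsal] alone would also admit /ʎ/; [-nasal, -lateral] alone would also admit /ɖ, ʐ, v, b, …/. No other combination of two listed features picks out exactly this set either, so fewer than three features will not do.

[-nasal, -lateral, +dorsal]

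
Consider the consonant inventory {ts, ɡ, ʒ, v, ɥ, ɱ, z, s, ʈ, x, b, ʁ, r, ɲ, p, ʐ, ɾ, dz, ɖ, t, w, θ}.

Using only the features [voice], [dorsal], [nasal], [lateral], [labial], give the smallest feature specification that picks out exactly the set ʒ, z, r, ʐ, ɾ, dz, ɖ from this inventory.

[+voice, −labial, −dorsal]

The class [+voice], [−labial], [−dorsal] has exactly /ʒ, z, r, ʐ, ɾ, dz, ɖ/ as its extension in this inventory. No smaller conjunction from the listed features achieves this: [−labial, −dorsal] alone would also admit /ts, s, ʈ, t, …/; [+voice, −dorsal] alone would also admit /v, ɱ, b/; [+voice, −labial] alone would also admit /ɡ, ʁ, ɲ/; and checking the remaining two-feature bundles turns up none with this extension.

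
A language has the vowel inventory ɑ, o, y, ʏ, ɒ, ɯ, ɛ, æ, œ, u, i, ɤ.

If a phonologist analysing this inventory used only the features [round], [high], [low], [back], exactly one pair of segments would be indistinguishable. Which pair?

y, ʏ

/y/ (high front rounded tense vowel) and /ʏ/ (high front rounded lax vowel) are both [+round], [+high], [−low], [−back], so none of the listed features separates them. (They do differ in [tense], which is not among the given features.) Every other pair in the inventory differs on at least one listed feature.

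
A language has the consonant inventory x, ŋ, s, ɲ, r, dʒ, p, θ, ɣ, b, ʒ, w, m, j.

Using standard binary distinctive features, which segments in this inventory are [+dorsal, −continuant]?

ŋ, ɲ

Eliminate segments failing any feature: /x, ɣ, w, j/ are [+continuant]; /s, r, dʒ, p, θ, b, ʒ, m/ are [−dorsal]. The remaining /ŋ, ɲ/ satisfy [+dorsal], [−continuant].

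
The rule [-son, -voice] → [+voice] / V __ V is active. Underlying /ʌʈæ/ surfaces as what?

[ʌɖæ]

The only segment in the rule's environment that also matches [-son, -voice] is /ʈ/. Applying [+voice] turns the voiceless retroflex stop into /ɖ/ (voiced retroflex stop), giving [ʌɖæ].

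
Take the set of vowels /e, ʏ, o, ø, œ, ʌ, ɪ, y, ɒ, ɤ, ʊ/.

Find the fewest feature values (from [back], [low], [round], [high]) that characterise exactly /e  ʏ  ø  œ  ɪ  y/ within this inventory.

[−back]

/e, ʏ, ø, œ, ɪ, y/ are exactly the [−back] segments in the inventory, so a single feature suffices.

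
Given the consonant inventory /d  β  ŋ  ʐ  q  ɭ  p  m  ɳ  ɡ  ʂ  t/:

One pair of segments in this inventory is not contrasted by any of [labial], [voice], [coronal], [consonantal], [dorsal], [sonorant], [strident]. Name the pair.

ɭ, ɳ

Both /ɭ/ and /ɳ/ are [−labial], [+voice], [+coronal], [+consonantal], [−dorsal], [+sonorant], [−strident]. Since the list omits [nasal] and [lateral] — which do distinguish the retroflex lateral approximant from the retroflex nasal — this pair collapses; all other pairs remain distinct.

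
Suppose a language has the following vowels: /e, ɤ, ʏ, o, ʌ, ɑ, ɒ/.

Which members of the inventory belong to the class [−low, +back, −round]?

ɤ, ʌ

The [−low] segments are /e, ɤ, ʏ, o, ʌ/.
Within that set, [+back] gives /ɤ, o, ʌ/.
Intersecting with [−round] leaves /ɤ, ʌ/.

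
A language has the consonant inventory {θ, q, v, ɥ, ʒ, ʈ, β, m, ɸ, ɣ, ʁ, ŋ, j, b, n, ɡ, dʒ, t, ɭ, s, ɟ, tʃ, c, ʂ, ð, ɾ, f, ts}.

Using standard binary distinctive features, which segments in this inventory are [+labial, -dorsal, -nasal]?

v, β, ɸ, b, f

Checking each segment against [+labial], [-dorsal], [-nasal]: /v/ (voiced labiodental fricative), /β/ (voiced bilabial fricative), /ɸ/ (voiceless bilabial fricative), /b/ (voiced bilabial stop), /f/ (voiceless labiodental fricative) satisfy every feature; every other segment in the inventory fails at least one.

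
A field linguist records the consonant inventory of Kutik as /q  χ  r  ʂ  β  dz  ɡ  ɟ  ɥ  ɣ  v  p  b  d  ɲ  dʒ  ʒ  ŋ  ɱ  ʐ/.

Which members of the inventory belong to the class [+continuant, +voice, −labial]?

r, ɣ, ʒ, ʐ

Checking each segment against [+continuant], [+voice], [−labial]: /r/ (alveolar trill), /ɣ/ (voiced velar fricative), /ʒ/ (voiced postalveolar fricative), /ʐ/ (voiced retroflex fricative) satisfy every feature; every other segment in the inventory fails at least one.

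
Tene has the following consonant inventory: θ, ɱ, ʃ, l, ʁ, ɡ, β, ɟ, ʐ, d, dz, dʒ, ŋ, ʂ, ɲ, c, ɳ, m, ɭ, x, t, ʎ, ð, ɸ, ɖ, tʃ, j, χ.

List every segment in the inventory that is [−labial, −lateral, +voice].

Checking each segment against [−labial], [−lateral], [+voice]: /ʁ/ (voiced uvular fricative), /ɡ/ (voiced velar stop), /ɟ/ (voiced palatal stop), /ʐ/ (voiced retroflex fricative), /d/ (voiced alveolar stop), /dz/ (voiced alveolar affricate), among others, satisfy every feature; every other segment in the inventory fails at least one.

ʁ, ɡ, ɟ, ʐ, d, dz, dʒ, ŋ, ɲ, ɳ, ð, ɖ, j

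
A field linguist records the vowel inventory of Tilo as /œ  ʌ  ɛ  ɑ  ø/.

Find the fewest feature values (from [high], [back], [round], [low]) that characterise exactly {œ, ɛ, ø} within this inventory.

[−back]

/œ, ɛ, ø/ are exactly the [−back] segments in the inventory, so a single feature suffices.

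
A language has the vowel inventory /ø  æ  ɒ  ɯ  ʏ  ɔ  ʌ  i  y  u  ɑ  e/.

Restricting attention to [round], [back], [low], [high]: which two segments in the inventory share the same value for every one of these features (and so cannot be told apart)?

ʏ, y

/ʏ/ (high front rounded lax vowel) and /y/ (high front rounded tense vowel) are both [+round], [−back], [−low], [+high], so none of the listed features separates them. (They do differ in [tense], which is not among the given features.) Every other pair in the inventory differs on at least one listed feature.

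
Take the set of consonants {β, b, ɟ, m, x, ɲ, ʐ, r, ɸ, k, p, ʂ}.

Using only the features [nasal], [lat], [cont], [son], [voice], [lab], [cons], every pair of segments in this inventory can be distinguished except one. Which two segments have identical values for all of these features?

Both /x/ and /ʂ/ are [−nasal], [−lateral], [+continuant], [−sonorant], [−voice], [−labial], [+consonantal]. Since the list omits [strident], [coronal] and [dorsal] — which do distinguish the voiceless velar fricative from the voiceless retroflex fricative — this pair collapses; all other pairs remain distinct.

x, ʂ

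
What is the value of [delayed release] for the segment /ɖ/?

[−delayed release]

/ɖ/ is the voiced retroflex stop. The feature [delayed release] marks segments stop closure released into frication (affricates); /ɖ/ lacks this property, so it is [−delayed release].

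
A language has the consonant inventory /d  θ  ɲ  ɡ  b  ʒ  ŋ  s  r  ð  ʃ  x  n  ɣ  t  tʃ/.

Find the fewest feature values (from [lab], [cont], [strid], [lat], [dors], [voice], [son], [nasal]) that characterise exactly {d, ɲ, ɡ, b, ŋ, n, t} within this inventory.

[−cont, −strid]

/d, ɲ, ɡ, b, ŋ, n, t/ are all [−continuant], [−strident], and no other segment in the inventory matches both values. Dropping any one of them over-generates: [−strident] alone would also admit /θ, r, ð, x, …/; [−continuant] alone would also admit /tʃ/. No other single listed feature picks out exactly this set either, so fewer than two features will not do.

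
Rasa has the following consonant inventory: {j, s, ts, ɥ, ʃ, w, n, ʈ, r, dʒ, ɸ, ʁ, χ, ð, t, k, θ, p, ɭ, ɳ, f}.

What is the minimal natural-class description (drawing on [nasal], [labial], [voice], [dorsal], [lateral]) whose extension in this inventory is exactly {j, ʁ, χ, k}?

[−labial, +dorsal]

The class [−labial], [+dorsal] has exactly /j, ʁ, χ, k/ as its extension in this inventory. No smaller conjunction from the listed features achieves this: [+dorsal] alone would also admit /ɥ, w/; [−labial] alone would also admit /s, ts, ʃ, n, …/; and checking the remaining single features turns up none with this extension.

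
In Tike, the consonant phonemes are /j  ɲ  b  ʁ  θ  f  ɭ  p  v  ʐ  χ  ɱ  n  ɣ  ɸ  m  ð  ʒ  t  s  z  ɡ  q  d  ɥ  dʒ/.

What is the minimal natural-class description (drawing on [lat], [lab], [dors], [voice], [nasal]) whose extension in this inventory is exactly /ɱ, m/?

[+nasal, +lab]

/ɱ, m/ are all [+nasal], [+labial], and no other segment in the inventory matches both values. Dropping any one of them over-generates: [+labial] alone would also admit /b, f, p, v, …/; [+nasal] alone would also admit /ɲ, n/. No other single listed feature picks out exactly this set either, so fewer than two features will not do.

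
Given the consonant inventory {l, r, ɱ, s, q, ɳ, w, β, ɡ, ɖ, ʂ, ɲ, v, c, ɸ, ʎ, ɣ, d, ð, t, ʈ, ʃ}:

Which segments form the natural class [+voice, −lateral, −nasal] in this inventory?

r, w, β, ɡ, ɖ, v, ɣ, d, ð

The [+voice] segments are /l, r, ɱ, ɳ, w, β, ɡ, ɖ, ɲ, v, ʎ, ɣ, d, ð/.
Then [−lateral] gives /r, ɱ, ɳ, w, β, ɡ, ɖ, ɲ, v, ɣ, d, ð/.
Then [−nasal] leaves /r, w, β, ɡ, ɖ, v, ɣ, d, ð/.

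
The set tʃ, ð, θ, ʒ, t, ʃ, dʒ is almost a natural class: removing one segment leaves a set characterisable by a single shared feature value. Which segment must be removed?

[distributed] groups all but one: /ʃ, dʒ, θ, ʒ, ð, tʃ/ share [+distributed] while /t/ (voiceless alveolar stop) alone is [−distributed]. Removing any other segment would not leave a single-feature class that excludes it.

t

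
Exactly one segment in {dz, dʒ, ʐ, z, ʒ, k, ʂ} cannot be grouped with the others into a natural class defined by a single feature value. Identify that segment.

k

[strident] (equivalently [coronal], [dorsal]) groups all but one: /ʒ, dʒ, dz, z, ʂ, ʐ/ share [+strident] while /k/ (voiceless velar stop) alone is [-strident]. Removing any other segment would not leave a single-feature class that excludes it.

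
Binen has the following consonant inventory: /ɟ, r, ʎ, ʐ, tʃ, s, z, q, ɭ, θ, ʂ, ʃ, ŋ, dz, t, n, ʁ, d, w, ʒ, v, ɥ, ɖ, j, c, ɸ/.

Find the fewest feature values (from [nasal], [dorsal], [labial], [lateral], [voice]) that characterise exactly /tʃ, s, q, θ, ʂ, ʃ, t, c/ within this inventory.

The class [-voice], [-labial] has exactly /tʃ, s, q, θ, ʂ, ʃ, t, c/ as its extension in this inventory. No smaller conjunction from the listed features achieves this: [-labial] alone would also admit /ɟ, r, ʎ, ʐ, …/; [-voice] alone would also admit /ɸ/; and checking the remaining single features turns up none with this extension.

[-voice, -labial]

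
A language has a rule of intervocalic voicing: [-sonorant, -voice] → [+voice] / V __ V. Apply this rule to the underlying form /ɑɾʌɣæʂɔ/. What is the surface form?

[ɑɾʌɣæʐɔ]

Only /ʂ/ occurs between two vowels (/æ/ __ /ɔ/) and matches the structural description. It is a voiceless retroflex fricative, so [-sonorant, -voice] holds; changing it to [+voice] with all other features held fixed yields /ʐ/ (voiced retroflex fricative). No other segment meets both the structural description and the environment, so the output is [ɑɾʌɣæʐɔ].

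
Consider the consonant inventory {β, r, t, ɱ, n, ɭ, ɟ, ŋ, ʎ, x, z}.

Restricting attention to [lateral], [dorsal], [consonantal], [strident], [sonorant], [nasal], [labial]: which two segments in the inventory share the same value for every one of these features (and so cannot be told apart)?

ɟ, x

On the given features, /ɟ/ and /x/ have an identical profile: [−lateral], [+dorsal], [+consonantal], [−strident], [−sonorant], [−nasal], [−labial]. No other two segments in the inventory coincide on all 7 features. (They do differ in [voice], [continuant] and [back], which are not among the given features.)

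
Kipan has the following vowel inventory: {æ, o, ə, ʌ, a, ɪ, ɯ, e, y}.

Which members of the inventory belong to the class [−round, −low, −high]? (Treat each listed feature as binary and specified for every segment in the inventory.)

Eliminate segments failing any feature: /æ, a/ are [+low]; /o, y/ are [+round]; /ɪ, ɯ/ are [+high]. The remaining /ə, ʌ, e/ satisfy [−round], [−low], [−high].

ə, ʌ, e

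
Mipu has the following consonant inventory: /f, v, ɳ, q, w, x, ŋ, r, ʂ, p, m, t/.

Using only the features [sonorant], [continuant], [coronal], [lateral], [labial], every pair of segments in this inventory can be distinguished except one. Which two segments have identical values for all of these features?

/f/ (voiceless labiodental fricative) and /v/ (voiced labiodental fricative) are both [-sonorant], [+continuant], [-coronal], [-lateral], [+labial], so none of the listed features separates them. (They do differ in [voice], which is not among the given features.) Every other pair in the inventory differs on at least one listed feature.

f, v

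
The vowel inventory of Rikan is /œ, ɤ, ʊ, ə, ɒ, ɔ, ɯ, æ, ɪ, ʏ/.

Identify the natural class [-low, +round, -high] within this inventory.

œ, ɔ

Among the inventory, the [-low] segments are /œ, ɤ, ʊ, ə, ɔ, ɯ, ɪ, ʏ/.
Within that set, [+round] gives /œ, ʊ, ɔ, ʏ/.
Intersecting with [-high] leaves /œ, ɔ/.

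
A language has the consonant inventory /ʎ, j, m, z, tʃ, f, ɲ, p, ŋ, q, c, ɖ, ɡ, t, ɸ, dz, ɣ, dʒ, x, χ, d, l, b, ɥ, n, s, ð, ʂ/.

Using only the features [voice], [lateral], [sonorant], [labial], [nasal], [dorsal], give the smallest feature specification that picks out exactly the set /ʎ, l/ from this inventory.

Every target segment is [+lateral] and no other inventory member is, so one feature is enough.

[+lateral]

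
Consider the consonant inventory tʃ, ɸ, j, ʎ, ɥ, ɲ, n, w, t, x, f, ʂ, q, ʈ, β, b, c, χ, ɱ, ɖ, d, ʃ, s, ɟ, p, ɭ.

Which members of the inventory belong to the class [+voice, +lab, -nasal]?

First, the [+voice] segments are /j, ʎ, ɥ, ɲ, n, w, β, b, ɱ, ɖ, d, ɟ, ɭ/.
Intersecting with [+labial] gives /ɥ, w, β, b, ɱ/.
Intersecting with [-nasal] leaves /ɥ, w, β, b/.

ɥ, w, β, b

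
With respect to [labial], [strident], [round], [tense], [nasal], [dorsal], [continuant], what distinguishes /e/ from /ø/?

/e/ (mid front unrounded tense vowel) and /ø/ (mid front rounded tense vowel) agree on [−strident], [+tense], [−nasal], [+dorsal], [+continuant]. They differ on [labial] (/e/ [−], /ø/ [+]), [round] (/e/ [−], /ø/ [+]).

[labial], [round]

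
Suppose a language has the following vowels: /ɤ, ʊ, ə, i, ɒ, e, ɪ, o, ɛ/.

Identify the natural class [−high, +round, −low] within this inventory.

Among the inventory, the [−high] segments are /ɤ, ə, ɒ, e, o, ɛ/.
Of those, [+round] gives /ɒ, o/.
Of those, [−low] leaves /o/.

o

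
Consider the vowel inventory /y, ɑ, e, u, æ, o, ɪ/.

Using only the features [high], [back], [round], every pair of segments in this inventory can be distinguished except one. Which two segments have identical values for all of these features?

Both /æ/ and /e/ are [-high], [-back], [-round]. Since the list omits [low] — which does distinguish the low front unrounded vowel from the mid front unrounded tense vowel — this pair collapses; all other pairs remain distinct.

æ, e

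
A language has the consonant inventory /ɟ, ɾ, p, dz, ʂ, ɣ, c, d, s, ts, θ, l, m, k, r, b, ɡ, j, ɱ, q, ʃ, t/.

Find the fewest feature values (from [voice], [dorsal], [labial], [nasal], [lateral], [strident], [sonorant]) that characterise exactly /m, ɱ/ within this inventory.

[+nasal]

The target set is precisely the extension of [+nasal] in this inventory.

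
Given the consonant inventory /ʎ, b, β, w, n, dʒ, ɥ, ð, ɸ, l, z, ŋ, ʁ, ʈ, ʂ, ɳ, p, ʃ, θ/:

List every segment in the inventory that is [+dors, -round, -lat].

ŋ, ʁ

Eliminate segments failing any feature: /ʎ/ is [+lateral]; /b, β, n, dʒ, ð, ɸ, l, z, ʈ, ʂ, ɳ, p, ʃ, θ/ are [-dorsal]; /w, ɥ/ are [+round]. The remaining /ŋ, ʁ/ satisfy [+dorsal], [-round], [-lateral].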